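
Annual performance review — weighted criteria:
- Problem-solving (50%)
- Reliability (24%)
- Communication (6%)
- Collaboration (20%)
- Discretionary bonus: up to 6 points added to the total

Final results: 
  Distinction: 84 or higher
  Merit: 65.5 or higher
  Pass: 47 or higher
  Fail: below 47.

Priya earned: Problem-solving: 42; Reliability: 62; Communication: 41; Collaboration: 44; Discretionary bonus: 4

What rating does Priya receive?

Pass

Weighted total:
  Problem-solving 42 × 0.5 = 21
  Reliability 62 × 0.24 = 14.88
  Communication 41 × 0.06 = 2.46
  Collaboration 44 × 0.2 = 8.8
Sum = 47.14
Discretionary bonus: 47.14 + 4 = 51.14
51.14 is ≥ 47 and < 65.5 → Pass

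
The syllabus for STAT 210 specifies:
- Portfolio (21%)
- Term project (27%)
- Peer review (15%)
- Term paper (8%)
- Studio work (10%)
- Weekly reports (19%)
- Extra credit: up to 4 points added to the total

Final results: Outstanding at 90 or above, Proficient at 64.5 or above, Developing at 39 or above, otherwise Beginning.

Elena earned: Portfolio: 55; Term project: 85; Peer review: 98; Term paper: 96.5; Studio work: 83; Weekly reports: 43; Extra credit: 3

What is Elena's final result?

Proficient

Weighted total:
  Portfolio 55 × 0.21 = 11.55
  Term project 85 × 0.27 = 22.95
  Peer review 98 × 0.15 = 14.7
  Term paper 96.5 × 0.08 = 7.72
  Studio work 83 × 0.1 = 8.3
  Weekly reports 43 × 0.19 = 8.17
Sum = 73.39
Extra credit: 73.39 + 3 = 76.39
76.39 is ≥ 64.5 and < 90 → Proficient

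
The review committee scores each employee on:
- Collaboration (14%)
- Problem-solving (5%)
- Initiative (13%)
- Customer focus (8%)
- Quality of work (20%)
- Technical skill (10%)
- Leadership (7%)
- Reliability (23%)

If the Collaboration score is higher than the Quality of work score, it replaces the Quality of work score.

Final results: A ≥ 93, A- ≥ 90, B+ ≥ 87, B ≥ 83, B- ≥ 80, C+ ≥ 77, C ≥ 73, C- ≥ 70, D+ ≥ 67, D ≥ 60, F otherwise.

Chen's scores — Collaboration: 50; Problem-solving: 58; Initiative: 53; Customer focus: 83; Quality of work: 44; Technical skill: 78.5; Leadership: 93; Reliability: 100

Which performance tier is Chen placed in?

Collaboration (50) > Quality of work (44), so Quality of work counts as 50.
Weighted total:
  Collaboration 50 × 0.14 = 7
  Problem-solving 58 × 0.05 = 2.9
  Initiative 53 × 0.13 = 6.89
  Customer focus 83 × 0.08 = 6.64
  Quality of work 50 × 0.2 = 10
  Technical skill 78.5 × 0.1 = 7.85
  Leadership 93 × 0.07 = 6.51
  Reliability 100 × 0.23 = 23
Sum = 70.79
70.79 is ≥ 70 and < 73 → C-

C-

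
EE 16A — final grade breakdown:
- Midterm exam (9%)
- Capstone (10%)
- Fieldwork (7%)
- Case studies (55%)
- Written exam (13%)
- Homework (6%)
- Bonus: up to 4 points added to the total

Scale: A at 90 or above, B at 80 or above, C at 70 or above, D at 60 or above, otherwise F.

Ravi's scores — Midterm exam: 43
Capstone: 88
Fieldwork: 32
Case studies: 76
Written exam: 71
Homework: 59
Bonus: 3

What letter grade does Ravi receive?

C

Weighted total:
  Midterm exam 43 × 0.09 = 3.87
  Capstone 88 × 0.1 = 8.8
  Fieldwork 32 × 0.07 = 2.24
  Case studies 76 × 0.55 = 41.8
  Written exam 71 × 0.13 = 9.23
  Homework 59 × 0.06 = 3.54
Sum = 69.48
Bonus: 69.48 + 3 = 72.48
72.48 is ≥ 70 and < 80 → C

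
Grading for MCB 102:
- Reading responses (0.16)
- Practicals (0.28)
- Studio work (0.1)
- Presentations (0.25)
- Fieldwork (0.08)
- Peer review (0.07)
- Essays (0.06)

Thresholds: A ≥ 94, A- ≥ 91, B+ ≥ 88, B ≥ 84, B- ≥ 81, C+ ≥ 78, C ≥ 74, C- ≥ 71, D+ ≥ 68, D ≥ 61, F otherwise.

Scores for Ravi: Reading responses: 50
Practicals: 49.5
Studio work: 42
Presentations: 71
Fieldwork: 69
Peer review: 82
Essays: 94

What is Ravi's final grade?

F

Weighted total:
  Reading responses 50 × 0.16 = 8
  Practicals 49.5 × 0.28 = 13.86
  Studio work 42 × 0.1 = 4.2
  Presentations 71 × 0.25 = 17.75
  Fieldwork 69 × 0.08 = 5.52
  Peer review 82 × 0.07 = 5.74
  Essays 94 × 0.06 = 5.64
Sum = 60.71
60.71 < 61 → F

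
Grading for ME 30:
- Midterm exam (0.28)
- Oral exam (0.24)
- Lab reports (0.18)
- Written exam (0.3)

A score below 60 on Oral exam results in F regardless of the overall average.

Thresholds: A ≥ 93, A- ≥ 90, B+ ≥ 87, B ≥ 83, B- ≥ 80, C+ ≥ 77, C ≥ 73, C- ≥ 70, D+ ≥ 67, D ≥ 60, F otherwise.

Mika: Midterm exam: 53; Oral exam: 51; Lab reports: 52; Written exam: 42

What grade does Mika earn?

Oral exam score 51 < 60: minimum not met.
Weighted total:
  Midterm exam 53 × 0.28 = 14.84
  Oral exam 51 × 0.24 = 12.24
  Lab reports 52 × 0.18 = 9.36
  Written exam 42 × 0.3 = 12.6
Sum = 49.04
Because the Oral exam minimum was not met, the result is F.

F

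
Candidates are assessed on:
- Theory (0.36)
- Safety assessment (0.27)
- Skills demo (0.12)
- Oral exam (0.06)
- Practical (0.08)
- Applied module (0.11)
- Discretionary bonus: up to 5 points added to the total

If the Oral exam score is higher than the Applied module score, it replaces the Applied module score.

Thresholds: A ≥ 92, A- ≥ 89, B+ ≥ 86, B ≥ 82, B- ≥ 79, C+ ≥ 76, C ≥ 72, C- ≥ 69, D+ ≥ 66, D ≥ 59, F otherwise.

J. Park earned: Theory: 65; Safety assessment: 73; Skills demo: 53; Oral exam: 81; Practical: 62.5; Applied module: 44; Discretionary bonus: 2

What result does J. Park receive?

Oral exam (81) > Applied module (44), so Applied module counts as 81.
Weighted total:
  Theory 65 × 0.36 = 23.4
  Safety assessment 73 × 0.27 = 19.71
  Skills demo 53 × 0.12 = 6.36
  Oral exam 81 × 0.06 = 4.86
  Practical 62.5 × 0.08 = 5
  Applied module 81 × 0.11 = 8.91
Sum = 68.24
Discretionary bonus: 68.24 + 2 = 70.24
70.24 is ≥ 69 and < 72 → C-

C-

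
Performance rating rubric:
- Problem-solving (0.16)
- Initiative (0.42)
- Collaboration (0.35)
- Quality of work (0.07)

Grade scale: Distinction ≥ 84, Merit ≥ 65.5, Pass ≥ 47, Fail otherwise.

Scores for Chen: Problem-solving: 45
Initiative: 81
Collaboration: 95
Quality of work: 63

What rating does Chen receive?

Weighted total:
  Problem-solving 45 × 0.16 = 7.2
  Initiative 81 × 0.42 = 34.02
  Collaboration 95 × 0.35 = 33.25
  Quality of work 63 × 0.07 = 4.41
Sum = 78.88
78.88 is ≥ 65.5 and < 84 → Merit

Merit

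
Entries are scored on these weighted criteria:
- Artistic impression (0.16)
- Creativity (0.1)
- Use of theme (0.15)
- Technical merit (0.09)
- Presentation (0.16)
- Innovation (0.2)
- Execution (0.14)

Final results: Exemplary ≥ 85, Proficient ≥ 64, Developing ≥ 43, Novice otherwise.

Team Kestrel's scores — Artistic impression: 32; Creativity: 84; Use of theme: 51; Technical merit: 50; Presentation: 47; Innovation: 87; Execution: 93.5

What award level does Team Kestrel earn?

Developing

Weighted total:
  Artistic impression 32 × 0.16 = 5.12
  Creativity 84 × 0.1 = 8.4
  Use of theme 51 × 0.15 = 7.65
  Technical merit 50 × 0.09 = 4.5
  Presentation 47 × 0.16 = 7.52
  Innovation 87 × 0.2 = 17.4
  Execution 93.5 × 0.14 = 13.09
Sum = 63.68
63.68 is ≥ 43 and < 64 → Developing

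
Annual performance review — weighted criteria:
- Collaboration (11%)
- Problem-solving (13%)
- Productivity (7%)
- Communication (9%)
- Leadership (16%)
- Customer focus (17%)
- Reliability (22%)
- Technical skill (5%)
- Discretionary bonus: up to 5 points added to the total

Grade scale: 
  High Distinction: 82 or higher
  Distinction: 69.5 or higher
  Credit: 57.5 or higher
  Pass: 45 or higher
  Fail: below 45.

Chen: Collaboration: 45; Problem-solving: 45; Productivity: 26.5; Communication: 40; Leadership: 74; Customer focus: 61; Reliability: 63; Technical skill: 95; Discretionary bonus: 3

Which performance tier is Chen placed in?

Weighted total:
  Collaboration 45 × 0.11 = 4.95
  Problem-solving 45 × 0.13 = 5.85
  Productivity 26.5 × 0.07 = 1.855
  Communication 40 × 0.09 = 3.6
  Leadership 74 × 0.16 = 11.84
  Customer focus 61 × 0.17 = 10.37
  Reliability 63 × 0.22 = 13.86
  Technical skill 95 × 0.05 = 4.75
Sum = 57.075
Discretionary bonus: 57.075 + 3 = 60.075
60.075 is ≥ 57.5 and < 69.5 → Credit

Credit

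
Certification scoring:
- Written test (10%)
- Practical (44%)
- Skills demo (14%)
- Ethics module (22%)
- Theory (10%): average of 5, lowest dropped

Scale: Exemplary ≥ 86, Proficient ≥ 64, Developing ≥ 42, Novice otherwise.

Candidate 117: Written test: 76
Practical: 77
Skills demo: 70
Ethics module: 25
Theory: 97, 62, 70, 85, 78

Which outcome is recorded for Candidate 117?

Theory: drop 62 → average of remaining 4 = 330/4 = 82.5
Weighted total:
  Written test 76 × 0.1 = 7.6
  Practical 77 × 0.44 = 33.88
  Skills demo 70 × 0.14 = 9.8
  Ethics module 25 × 0.22 = 5.5
  Theory 82.5 × 0.1 = 8.25
Sum = 65.03
65.03 is ≥ 64 and < 86 → Proficient

Proficient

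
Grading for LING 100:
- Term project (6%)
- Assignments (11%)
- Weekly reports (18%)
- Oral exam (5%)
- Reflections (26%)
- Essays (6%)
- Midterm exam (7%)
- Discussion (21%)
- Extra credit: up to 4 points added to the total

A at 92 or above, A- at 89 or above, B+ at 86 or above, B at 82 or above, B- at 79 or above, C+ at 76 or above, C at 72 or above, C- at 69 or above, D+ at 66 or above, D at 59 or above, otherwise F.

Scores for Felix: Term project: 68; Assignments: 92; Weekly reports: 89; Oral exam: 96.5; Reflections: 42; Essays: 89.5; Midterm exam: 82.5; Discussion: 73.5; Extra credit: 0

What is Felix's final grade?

Weighted total:
  Term project 68 × 0.06 = 4.08
  Assignments 92 × 0.11 = 10.12
  Weekly reports 89 × 0.18 = 16.02
  Oral exam 96.5 × 0.05 = 4.825
  Reflections 42 × 0.26 = 10.92
  Essays 89.5 × 0.06 = 5.37
  Midterm exam 82.5 × 0.07 = 5.775
  Discussion 73.5 × 0.21 = 15.435
Sum = 72.545
Extra credit: 72.545 + 0 = 72.545
72.545 is ≥ 72 and < 76 → C

C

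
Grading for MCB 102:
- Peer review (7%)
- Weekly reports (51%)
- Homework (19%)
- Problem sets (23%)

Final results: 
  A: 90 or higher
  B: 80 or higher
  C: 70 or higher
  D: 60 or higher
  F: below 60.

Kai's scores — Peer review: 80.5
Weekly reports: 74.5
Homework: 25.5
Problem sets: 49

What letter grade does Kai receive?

F

Weighted total:
  Peer review 80.5 × 0.07 = 5.635
  Weekly reports 74.5 × 0.51 = 37.995
  Homework 25.5 × 0.19 = 4.845
  Problem sets 49 × 0.23 = 11.27
Sum = 59.745
59.745 < 60 → F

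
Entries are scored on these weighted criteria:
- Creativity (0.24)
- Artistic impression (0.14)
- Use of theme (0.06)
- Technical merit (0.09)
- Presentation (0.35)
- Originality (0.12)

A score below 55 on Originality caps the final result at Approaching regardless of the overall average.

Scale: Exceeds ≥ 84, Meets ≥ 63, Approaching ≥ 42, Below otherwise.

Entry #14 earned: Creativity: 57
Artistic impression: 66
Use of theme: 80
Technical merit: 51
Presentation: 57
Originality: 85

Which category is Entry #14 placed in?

Originality score 85 ≥ 55: minimum met.
Weighted total:
  Creativity 57 × 0.24 = 13.68
  Artistic impression 66 × 0.14 = 9.24
  Use of theme 80 × 0.06 = 4.8
  Technical merit 51 × 0.09 = 4.59
  Presentation 57 × 0.35 = 19.95
  Originality 85 × 0.12 = 10.2
Sum = 62.46
62.46 is ≥ 42 and < 63 → Approaching

Approaching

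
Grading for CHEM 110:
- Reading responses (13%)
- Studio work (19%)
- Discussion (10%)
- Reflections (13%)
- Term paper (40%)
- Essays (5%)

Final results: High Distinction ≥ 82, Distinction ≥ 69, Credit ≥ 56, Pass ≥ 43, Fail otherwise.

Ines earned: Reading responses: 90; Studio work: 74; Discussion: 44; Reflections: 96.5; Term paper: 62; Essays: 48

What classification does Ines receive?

Distinction

Weighted total:
  Reading responses 90 × 0.13 = 11.7
  Studio work 74 × 0.19 = 14.06
  Discussion 44 × 0.1 = 4.4
  Reflections 96.5 × 0.13 = 12.545
  Term paper 62 × 0.4 = 24.8
  Essays 48 × 0.05 = 2.4
Sum = 69.905
69.905 is ≥ 69 and < 82 → Distinction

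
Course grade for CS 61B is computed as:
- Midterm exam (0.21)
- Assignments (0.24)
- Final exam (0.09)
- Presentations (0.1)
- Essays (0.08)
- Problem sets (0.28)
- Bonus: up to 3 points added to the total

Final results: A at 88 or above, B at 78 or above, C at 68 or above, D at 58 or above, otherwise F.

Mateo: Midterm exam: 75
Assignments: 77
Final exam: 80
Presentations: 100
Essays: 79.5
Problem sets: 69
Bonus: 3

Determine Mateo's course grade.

B

Weighted total:
  Midterm exam 75 × 0.21 = 15.75
  Assignments 77 × 0.24 = 18.48
  Final exam 80 × 0.09 = 7.2
  Presentations 100 × 0.1 = 10
  Essays 79.5 × 0.08 = 6.36
  Problem sets 69 × 0.28 = 19.32
Sum = 77.11
Bonus: 77.11 + 3 = 80.11
80.11 is ≥ 78 and < 88 → B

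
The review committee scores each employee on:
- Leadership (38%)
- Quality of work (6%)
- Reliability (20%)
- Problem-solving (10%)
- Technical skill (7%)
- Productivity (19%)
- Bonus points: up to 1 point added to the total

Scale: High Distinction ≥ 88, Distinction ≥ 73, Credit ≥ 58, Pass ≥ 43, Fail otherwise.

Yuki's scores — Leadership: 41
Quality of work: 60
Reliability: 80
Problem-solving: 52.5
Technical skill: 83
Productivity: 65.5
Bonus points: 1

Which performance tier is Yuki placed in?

Credit

Weighted total:
  Leadership 41 × 0.38 = 15.58
  Quality of work 60 × 0.06 = 3.6
  Reliability 80 × 0.2 = 16
  Problem-solving 52.5 × 0.1 = 5.25
  Technical skill 83 × 0.07 = 5.81
  Productivity 65.5 × 0.19 = 12.445
Sum = 58.685
Bonus points: 58.685 + 1 = 59.685
59.685 is ≥ 58 and < 73 → Credit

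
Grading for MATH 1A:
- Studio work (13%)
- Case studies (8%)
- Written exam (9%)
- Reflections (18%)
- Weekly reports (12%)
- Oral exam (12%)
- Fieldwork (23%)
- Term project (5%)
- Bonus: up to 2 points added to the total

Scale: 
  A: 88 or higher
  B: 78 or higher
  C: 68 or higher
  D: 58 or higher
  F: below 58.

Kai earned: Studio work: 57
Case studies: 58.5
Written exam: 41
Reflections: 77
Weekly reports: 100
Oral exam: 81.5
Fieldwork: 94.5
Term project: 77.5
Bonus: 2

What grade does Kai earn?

B

Weighted total:
  Studio work 57 × 0.13 = 7.41
  Case studies 58.5 × 0.08 = 4.68
  Written exam 41 × 0.09 = 3.69
  Reflections 77 × 0.18 = 13.86
  Weekly reports 100 × 0.12 = 12
  Oral exam 81.5 × 0.12 = 9.78
  Fieldwork 94.5 × 0.23 = 21.735
  Term project 77.5 × 0.05 = 3.875
Sum = 77.03
Bonus: 77.03 + 2 = 79.03
79.03 is ≥ 78 and < 88 → B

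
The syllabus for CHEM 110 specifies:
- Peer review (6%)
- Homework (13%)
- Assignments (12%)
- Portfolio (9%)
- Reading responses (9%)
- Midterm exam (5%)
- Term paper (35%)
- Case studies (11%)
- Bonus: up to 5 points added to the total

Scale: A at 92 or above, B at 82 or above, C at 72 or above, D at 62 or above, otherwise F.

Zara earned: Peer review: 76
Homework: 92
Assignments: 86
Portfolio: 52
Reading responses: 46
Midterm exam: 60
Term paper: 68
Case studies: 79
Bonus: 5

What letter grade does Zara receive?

Weighted total:
  Peer review 76 × 0.06 = 4.56
  Homework 92 × 0.13 = 11.96
  Assignments 86 × 0.12 = 10.32
  Portfolio 52 × 0.09 = 4.68
  Reading responses 46 × 0.09 = 4.14
  Midterm exam 60 × 0.05 = 3
  Term paper 68 × 0.35 = 23.8
  Case studies 79 × 0.11 = 8.69
Sum = 71.15
Bonus: 71.15 + 5 = 76.15
76.15 is ≥ 72 and < 82 → C

C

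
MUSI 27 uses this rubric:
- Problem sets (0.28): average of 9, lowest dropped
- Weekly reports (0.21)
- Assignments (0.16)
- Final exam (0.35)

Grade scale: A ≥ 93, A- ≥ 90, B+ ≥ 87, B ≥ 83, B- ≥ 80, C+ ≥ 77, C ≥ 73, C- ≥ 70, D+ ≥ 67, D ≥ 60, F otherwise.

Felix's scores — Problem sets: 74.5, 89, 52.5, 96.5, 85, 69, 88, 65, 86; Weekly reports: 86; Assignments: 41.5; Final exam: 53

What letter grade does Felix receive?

D

Problem sets: drop 52.5 → average of remaining 8 = 653/8 = 81.625
Weighted total:
  Problem sets 81.625 × 0.28 = 22.855
  Weekly reports 86 × 0.21 = 18.06
  Assignments 41.5 × 0.16 = 6.64
  Final exam 53 × 0.35 = 18.55
Sum = 66.105
66.105 is ≥ 60 and < 67 → D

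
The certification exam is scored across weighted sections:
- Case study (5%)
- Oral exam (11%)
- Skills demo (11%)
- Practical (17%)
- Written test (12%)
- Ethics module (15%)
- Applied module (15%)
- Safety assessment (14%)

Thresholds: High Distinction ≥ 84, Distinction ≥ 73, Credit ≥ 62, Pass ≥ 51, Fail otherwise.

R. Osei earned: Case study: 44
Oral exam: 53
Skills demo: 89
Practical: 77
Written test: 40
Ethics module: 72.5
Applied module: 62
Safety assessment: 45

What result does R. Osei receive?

Weighted total:
  Case study 44 × 0.05 = 2.2
  Oral exam 53 × 0.11 = 5.83
  Skills demo 89 × 0.11 = 9.79
  Practical 77 × 0.17 = 13.09
  Written test 40 × 0.12 = 4.8
  Ethics module 72.5 × 0.15 = 10.875
  Applied module 62 × 0.15 = 9.3
  Safety assessment 45 × 0.14 = 6.3
Sum = 62.185
62.185 is ≥ 62 and < 73 → Credit

Credit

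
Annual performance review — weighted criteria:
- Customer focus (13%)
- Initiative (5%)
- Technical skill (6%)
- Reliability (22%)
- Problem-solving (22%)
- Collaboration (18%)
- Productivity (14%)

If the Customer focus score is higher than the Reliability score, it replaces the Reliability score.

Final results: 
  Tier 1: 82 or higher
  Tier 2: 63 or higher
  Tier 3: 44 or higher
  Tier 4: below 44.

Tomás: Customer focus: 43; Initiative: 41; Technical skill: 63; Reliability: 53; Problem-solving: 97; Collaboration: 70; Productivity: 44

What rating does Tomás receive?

Customer focus (43) ≤ Reliability (53), so Reliability stays at 53.
Weighted total:
  Customer focus 43 × 0.13 = 5.59
  Initiative 41 × 0.05 = 2.05
  Technical skill 63 × 0.06 = 3.78
  Reliability 53 × 0.22 = 11.66
  Problem-solving 97 × 0.22 = 21.34
  Collaboration 70 × 0.18 = 12.6
  Productivity 44 × 0.14 = 6.16
Sum = 63.18
63.18 is ≥ 63 and < 82 → Tier 2

Tier 2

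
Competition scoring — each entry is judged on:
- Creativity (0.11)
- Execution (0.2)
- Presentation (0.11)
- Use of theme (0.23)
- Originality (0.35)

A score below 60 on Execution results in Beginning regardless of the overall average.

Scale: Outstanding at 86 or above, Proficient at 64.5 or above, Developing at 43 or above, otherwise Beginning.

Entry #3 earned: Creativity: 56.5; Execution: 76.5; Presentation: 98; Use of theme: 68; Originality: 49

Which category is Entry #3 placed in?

Execution score 76.5 ≥ 60: minimum met.
Weighted total:
  Creativity 56.5 × 0.11 = 6.215
  Execution 76.5 × 0.2 = 15.3
  Presentation 98 × 0.11 = 10.78
  Use of theme 68 × 0.23 = 15.64
  Originality 49 × 0.35 = 17.15
Sum = 65.085
65.085 is ≥ 64.5 and < 86 → Proficient

Proficient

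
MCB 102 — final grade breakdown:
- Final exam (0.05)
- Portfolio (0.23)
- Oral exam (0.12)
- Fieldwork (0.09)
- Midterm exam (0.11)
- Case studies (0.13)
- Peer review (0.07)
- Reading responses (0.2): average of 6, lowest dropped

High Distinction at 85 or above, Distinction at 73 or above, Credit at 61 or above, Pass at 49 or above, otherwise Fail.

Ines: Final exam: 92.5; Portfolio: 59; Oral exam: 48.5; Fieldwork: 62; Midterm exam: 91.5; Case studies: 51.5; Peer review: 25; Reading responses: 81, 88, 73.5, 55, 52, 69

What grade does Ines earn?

Reading responses: drop 52 → average of remaining 5 = 366.5/5 = 73.3
Weighted total:
  Final exam 92.5 × 0.05 = 4.625
  Portfolio 59 × 0.23 = 13.57
  Oral exam 48.5 × 0.12 = 5.82
  Fieldwork 62 × 0.09 = 5.58
  Midterm exam 91.5 × 0.11 = 10.065
  Case studies 51.5 × 0.13 = 6.695
  Peer review 25 × 0.07 = 1.75
  Reading responses 73.3 × 0.2 = 14.66
Sum = 62.765
62.765 is ≥ 61 and < 73 → Credit

Credit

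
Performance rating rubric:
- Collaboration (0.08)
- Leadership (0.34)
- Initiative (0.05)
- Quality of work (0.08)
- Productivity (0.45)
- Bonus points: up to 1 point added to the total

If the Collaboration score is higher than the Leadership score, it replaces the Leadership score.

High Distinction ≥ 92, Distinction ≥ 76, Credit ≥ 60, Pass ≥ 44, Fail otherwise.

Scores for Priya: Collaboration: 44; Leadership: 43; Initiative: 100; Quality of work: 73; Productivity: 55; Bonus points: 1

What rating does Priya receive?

Collaboration (44) > Leadership (43), so Leadership counts as 44.
Weighted total:
  Collaboration 44 × 0.08 = 3.52
  Leadership 44 × 0.34 = 14.96
  Initiative 100 × 0.05 = 5
  Quality of work 73 × 0.08 = 5.84
  Productivity 55 × 0.45 = 24.75
Sum = 54.07
Bonus points: 54.07 + 1 = 55.07
55.07 is ≥ 44 and < 60 → Pass

Pass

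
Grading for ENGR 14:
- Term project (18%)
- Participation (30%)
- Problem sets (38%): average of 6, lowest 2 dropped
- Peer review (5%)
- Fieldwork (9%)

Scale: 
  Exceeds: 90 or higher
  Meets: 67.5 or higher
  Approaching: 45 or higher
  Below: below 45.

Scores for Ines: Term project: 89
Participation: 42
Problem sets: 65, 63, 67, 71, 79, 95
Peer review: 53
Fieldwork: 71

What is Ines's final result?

Problem sets: drop 63, 65 → average of remaining 4 = 312/4 = 78
Weighted total:
  Term project 89 × 0.18 = 16.02
  Participation 42 × 0.3 = 12.6
  Problem sets 78 × 0.38 = 29.64
  Peer review 53 × 0.05 = 2.65
  Fieldwork 71 × 0.09 = 6.39
Sum = 67.3
67.3 is ≥ 45 and < 67.5 → Approaching

Approaching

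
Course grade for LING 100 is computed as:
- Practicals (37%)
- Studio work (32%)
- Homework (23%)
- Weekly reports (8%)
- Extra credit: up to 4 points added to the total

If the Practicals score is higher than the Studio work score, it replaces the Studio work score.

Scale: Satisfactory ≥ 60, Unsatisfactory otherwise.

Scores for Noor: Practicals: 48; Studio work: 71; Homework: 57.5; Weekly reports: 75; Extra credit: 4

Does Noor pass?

Satisfactory

Practicals (48) ≤ Studio work (71), so Studio work stays at 71.
Weighted total:
  Practicals 48 × 0.37 = 17.76
  Studio work 71 × 0.32 = 22.72
  Homework 57.5 × 0.23 = 13.225
  Weekly reports 75 × 0.08 = 6
Sum = 59.705
Extra credit: 59.705 + 4 = 63.705
63.705 ≥ 60 → Satisfactory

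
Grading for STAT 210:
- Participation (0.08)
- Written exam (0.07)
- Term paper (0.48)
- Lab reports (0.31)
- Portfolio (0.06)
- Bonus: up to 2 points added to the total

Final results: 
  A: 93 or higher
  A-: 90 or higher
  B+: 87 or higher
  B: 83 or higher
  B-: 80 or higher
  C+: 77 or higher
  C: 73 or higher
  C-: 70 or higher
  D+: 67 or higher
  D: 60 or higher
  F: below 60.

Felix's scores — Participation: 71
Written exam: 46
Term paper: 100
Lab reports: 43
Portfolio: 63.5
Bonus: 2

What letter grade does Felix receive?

Weighted total:
  Participation 71 × 0.08 = 5.68
  Written exam 46 × 0.07 = 3.22
  Term paper 100 × 0.48 = 48
  Lab reports 43 × 0.31 = 13.33
  Portfolio 63.5 × 0.06 = 3.81
Sum = 74.04
Bonus: 74.04 + 2 = 76.04
76.04 is ≥ 73 and < 77 → C

C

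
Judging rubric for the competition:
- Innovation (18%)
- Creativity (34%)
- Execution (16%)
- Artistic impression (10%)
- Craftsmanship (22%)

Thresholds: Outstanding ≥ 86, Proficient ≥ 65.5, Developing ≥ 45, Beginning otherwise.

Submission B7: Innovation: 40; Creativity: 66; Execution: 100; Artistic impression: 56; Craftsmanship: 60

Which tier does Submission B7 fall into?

Weighted total:
  Innovation 40 × 0.18 = 7.2
  Creativity 66 × 0.34 = 22.44
  Execution 100 × 0.16 = 16
  Artistic impression 56 × 0.1 = 5.6
  Craftsmanship 60 × 0.22 = 13.2
Sum = 64.44
64.44 is ≥ 45 and < 65.5 → Developing

Developing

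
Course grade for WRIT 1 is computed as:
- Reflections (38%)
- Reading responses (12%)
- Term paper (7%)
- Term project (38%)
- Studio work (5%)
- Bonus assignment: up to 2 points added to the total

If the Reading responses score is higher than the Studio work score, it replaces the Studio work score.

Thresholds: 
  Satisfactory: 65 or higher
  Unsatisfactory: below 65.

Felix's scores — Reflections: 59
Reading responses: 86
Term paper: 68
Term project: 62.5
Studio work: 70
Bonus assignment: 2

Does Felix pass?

Reading responses (86) > Studio work (70), so Studio work counts as 86.
Weighted total:
  Reflections 59 × 0.38 = 22.42
  Reading responses 86 × 0.12 = 10.32
  Term paper 68 × 0.07 = 4.76
  Term project 62.5 × 0.38 = 23.75
  Studio work 86 × 0.05 = 4.3
Sum = 65.55
Bonus assignment: 65.55 + 2 = 67.55
67.55 ≥ 65 → Satisfactory

Satisfactory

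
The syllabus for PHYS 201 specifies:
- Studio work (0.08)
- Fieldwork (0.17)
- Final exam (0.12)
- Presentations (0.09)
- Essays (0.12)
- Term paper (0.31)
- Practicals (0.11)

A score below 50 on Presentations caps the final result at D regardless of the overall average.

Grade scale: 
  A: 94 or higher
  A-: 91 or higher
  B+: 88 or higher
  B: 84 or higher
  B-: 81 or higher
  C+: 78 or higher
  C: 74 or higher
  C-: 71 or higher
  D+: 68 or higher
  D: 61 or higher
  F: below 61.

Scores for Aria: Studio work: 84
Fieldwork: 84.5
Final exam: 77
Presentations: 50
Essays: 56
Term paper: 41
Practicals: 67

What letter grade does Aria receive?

Presentations score 50 ≥ 50: minimum met.
Weighted total:
  Studio work 84 × 0.08 = 6.72
  Fieldwork 84.5 × 0.17 = 14.365
  Final exam 77 × 0.12 = 9.24
  Presentations 50 × 0.09 = 4.5
  Essays 56 × 0.12 = 6.72
  Term paper 41 × 0.31 = 12.71
  Practicals 67 × 0.11 = 7.37
Sum = 61.625
61.625 is ≥ 61 and < 68 → D

D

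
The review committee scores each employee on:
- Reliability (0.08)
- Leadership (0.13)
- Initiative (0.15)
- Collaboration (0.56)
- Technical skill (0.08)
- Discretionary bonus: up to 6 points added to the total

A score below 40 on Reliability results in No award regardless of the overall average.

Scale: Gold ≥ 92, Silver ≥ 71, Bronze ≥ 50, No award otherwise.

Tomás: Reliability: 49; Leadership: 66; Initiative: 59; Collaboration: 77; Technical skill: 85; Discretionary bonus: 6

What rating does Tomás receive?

Reliability score 49 ≥ 40: minimum met.
Weighted total:
  Reliability 49 × 0.08 = 3.92
  Leadership 66 × 0.13 = 8.58
  Initiative 59 × 0.15 = 8.85
  Collaboration 77 × 0.56 = 43.12
  Technical skill 85 × 0.08 = 6.8
Sum = 71.27
Discretionary bonus: 71.27 + 6 = 77.27
77.27 is ≥ 71 and < 92 → Silver

Silver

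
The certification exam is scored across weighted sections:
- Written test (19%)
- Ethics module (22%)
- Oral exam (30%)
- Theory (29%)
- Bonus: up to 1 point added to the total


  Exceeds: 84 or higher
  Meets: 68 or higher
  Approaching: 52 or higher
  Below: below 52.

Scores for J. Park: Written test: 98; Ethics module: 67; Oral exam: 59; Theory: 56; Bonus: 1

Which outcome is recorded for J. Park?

Weighted total:
  Written test 98 × 0.19 = 18.62
  Ethics module 67 × 0.22 = 14.74
  Oral exam 59 × 0.3 = 17.7
  Theory 56 × 0.29 = 16.24
Sum = 67.3
Bonus: 67.3 + 1 = 68.3
68.3 is ≥ 68 and < 84 → Meets

Meets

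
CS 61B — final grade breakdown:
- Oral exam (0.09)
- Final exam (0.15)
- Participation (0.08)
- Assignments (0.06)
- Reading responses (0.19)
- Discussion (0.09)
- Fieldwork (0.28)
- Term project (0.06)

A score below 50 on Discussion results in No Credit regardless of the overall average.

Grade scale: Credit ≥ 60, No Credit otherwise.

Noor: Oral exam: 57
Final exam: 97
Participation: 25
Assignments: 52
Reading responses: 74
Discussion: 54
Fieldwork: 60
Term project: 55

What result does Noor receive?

Credit

Discussion score 54 ≥ 50: minimum met.
Weighted total:
  Oral exam 57 × 0.09 = 5.13
  Final exam 97 × 0.15 = 14.55
  Participation 25 × 0.08 = 2
  Assignments 52 × 0.06 = 3.12
  Reading responses 74 × 0.19 = 14.06
  Discussion 54 × 0.09 = 4.86
  Fieldwork 60 × 0.28 = 16.8
  Term project 55 × 0.06 = 3.3
Sum = 63.82
63.82 ≥ 60 → Credit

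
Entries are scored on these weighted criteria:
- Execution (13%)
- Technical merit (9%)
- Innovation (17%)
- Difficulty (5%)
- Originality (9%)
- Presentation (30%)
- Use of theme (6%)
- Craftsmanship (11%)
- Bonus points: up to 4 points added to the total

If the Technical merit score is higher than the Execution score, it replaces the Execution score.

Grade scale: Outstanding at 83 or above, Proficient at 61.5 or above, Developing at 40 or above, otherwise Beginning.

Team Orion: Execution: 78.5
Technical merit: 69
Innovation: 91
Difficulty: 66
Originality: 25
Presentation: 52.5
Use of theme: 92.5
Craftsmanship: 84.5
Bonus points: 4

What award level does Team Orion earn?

Proficient

Technical merit (69) ≤ Execution (78.5), so Execution stays at 78.5.
Weighted total:
  Execution 78.5 × 0.13 = 10.205
  Technical merit 69 × 0.09 = 6.21
  Innovation 91 × 0.17 = 15.47
  Difficulty 66 × 0.05 = 3.3
  Originality 25 × 0.09 = 2.25
  Presentation 52.5 × 0.3 = 15.75
  Use of theme 92.5 × 0.06 = 5.55
  Craftsmanship 84.5 × 0.11 = 9.295
Sum = 68.03
Bonus points: 68.03 + 4 = 72.03
72.03 is ≥ 61.5 and < 83 → Proficient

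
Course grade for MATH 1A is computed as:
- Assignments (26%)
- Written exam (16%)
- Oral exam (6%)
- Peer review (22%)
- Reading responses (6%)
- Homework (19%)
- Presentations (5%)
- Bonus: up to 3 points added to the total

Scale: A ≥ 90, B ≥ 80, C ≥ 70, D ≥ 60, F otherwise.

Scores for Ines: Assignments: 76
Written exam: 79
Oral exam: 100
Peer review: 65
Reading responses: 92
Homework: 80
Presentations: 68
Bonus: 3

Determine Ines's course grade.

C

Weighted total:
  Assignments 76 × 0.26 = 19.76
  Written exam 79 × 0.16 = 12.64
  Oral exam 100 × 0.06 = 6
  Peer review 65 × 0.22 = 14.3
  Reading responses 92 × 0.06 = 5.52
  Homework 80 × 0.19 = 15.2
  Presentations 68 × 0.05 = 3.4
Sum = 76.82
Bonus: 76.82 + 3 = 79.82
79.82 is ≥ 70 and < 80 → C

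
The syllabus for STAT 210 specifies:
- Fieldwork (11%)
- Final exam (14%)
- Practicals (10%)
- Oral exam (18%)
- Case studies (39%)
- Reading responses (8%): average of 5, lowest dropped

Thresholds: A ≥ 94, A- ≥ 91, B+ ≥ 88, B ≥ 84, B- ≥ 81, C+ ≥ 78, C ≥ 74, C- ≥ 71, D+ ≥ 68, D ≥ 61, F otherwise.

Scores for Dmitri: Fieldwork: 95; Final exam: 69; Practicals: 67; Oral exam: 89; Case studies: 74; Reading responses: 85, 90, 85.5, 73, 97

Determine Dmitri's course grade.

Reading responses: drop 73 → average of remaining 4 = 357.5/4 = 89.375
Weighted total:
  Fieldwork 95 × 0.11 = 10.45
  Final exam 69 × 0.14 = 9.66
  Practicals 67 × 0.1 = 6.7
  Oral exam 89 × 0.18 = 16.02
  Case studies 74 × 0.39 = 28.86
  Reading responses 89.375 × 0.08 = 7.15
Sum = 78.84
78.84 is ≥ 78 and < 81 → C+

C+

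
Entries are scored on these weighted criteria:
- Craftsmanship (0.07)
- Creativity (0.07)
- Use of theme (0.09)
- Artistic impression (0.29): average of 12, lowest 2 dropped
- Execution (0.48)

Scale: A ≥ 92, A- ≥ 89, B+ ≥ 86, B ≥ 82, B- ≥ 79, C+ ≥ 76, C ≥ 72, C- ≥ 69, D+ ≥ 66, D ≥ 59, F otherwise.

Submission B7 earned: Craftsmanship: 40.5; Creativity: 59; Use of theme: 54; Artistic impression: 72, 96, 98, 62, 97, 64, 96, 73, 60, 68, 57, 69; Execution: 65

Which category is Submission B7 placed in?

Artistic impression: drop 57, 60 → average of remaining 10 = 795/10 = 79.5
Weighted total:
  Craftsmanship 40.5 × 0.07 = 2.835
  Creativity 59 × 0.07 = 4.13
  Use of theme 54 × 0.09 = 4.86
  Artistic impression 79.5 × 0.29 = 23.055
  Execution 65 × 0.48 = 31.2
Sum = 66.08
66.08 is ≥ 66 and < 69 → D+

D+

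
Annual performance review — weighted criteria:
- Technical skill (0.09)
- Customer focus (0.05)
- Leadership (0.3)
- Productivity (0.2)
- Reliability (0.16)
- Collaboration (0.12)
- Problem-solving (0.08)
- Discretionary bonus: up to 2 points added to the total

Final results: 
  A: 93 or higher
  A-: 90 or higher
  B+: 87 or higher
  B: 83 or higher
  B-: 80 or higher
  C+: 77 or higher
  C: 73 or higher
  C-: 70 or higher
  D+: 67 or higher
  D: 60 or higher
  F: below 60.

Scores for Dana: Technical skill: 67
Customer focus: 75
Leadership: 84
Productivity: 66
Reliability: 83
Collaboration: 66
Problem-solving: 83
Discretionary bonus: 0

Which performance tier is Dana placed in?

C

Weighted total:
  Technical skill 67 × 0.09 = 6.03
  Customer focus 75 × 0.05 = 3.75
  Leadership 84 × 0.3 = 25.2
  Productivity 66 × 0.2 = 13.2
  Reliability 83 × 0.16 = 13.28
  Collaboration 66 × 0.12 = 7.92
  Problem-solving 83 × 0.08 = 6.64
Sum = 76.02
Discretionary bonus: 76.02 + 0 = 76.02
76.02 is ≥ 73 and < 77 → C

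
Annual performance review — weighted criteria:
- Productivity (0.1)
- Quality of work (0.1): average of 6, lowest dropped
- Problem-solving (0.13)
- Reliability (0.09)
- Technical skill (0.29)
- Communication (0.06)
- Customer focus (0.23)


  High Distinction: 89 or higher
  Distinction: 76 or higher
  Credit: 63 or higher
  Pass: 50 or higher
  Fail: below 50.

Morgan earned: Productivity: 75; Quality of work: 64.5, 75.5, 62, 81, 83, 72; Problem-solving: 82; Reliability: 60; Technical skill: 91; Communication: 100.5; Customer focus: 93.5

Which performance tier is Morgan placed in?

Distinction

Quality of work: drop 62 → average of remaining 5 = 376/5 = 75.2
Weighted total:
  Productivity 75 × 0.1 = 7.5
  Quality of work 75.2 × 0.1 = 7.52
  Problem-solving 82 × 0.13 = 10.66
  Reliability 60 × 0.09 = 5.4
  Technical skill 91 × 0.29 = 26.39
  Communication 100.5 × 0.06 = 6.03
  Customer focus 93.5 × 0.23 = 21.505
Sum = 85.005
85.005 is ≥ 76 and < 89 → Distinction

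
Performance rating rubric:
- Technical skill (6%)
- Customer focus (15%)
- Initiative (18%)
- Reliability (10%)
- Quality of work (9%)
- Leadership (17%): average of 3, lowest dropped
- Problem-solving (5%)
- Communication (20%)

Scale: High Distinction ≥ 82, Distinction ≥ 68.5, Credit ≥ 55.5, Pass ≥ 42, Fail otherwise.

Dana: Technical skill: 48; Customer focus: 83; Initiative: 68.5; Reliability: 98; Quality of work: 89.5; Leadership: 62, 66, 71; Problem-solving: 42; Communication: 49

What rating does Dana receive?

Distinction

Leadership: drop 62 → average of remaining 2 = 137/2 = 68.5
Weighted total:
  Technical skill 48 × 0.06 = 2.88
  Customer focus 83 × 0.15 = 12.45
  Initiative 68.5 × 0.18 = 12.33
  Reliability 98 × 0.1 = 9.8
  Quality of work 89.5 × 0.09 = 8.055
  Leadership 68.5 × 0.17 = 11.645
  Problem-solving 42 × 0.05 = 2.1
  Communication 49 × 0.2 = 9.8
Sum = 69.06
69.06 is ≥ 68.5 and < 82 → Distinction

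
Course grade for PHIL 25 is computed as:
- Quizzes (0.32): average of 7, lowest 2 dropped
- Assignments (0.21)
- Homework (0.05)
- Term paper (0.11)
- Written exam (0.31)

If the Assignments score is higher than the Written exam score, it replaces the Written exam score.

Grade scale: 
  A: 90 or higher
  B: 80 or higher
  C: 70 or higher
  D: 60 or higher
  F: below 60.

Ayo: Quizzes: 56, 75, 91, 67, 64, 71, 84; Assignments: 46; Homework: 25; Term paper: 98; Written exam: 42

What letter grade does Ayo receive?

Quizzes: drop 56, 64 → average of remaining 5 = 388/5 = 77.6
Assignments (46) > Written exam (42), so Written exam counts as 46.
Weighted total:
  Quizzes 77.6 × 0.32 = 24.832
  Assignments 46 × 0.21 = 9.66
  Homework 25 × 0.05 = 1.25
  Term paper 98 × 0.11 = 10.78
  Written exam 46 × 0.31 = 14.26
Sum = 60.782
60.782 is ≥ 60 and < 70 → D

D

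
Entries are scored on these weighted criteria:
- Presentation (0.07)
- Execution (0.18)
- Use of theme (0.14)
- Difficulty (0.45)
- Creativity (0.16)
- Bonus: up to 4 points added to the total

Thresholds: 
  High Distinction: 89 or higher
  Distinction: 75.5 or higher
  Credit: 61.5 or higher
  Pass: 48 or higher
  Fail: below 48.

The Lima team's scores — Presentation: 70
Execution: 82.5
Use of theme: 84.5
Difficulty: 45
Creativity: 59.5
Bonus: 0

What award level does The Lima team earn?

Pass

Weighted total:
  Presentation 70 × 0.07 = 4.9
  Execution 82.5 × 0.18 = 14.85
  Use of theme 84.5 × 0.14 = 11.83
  Difficulty 45 × 0.45 = 20.25
  Creativity 59.5 × 0.16 = 9.52
Sum = 61.35
Bonus: 61.35 + 0 = 61.35
61.35 is ≥ 48 and < 61.5 → Pass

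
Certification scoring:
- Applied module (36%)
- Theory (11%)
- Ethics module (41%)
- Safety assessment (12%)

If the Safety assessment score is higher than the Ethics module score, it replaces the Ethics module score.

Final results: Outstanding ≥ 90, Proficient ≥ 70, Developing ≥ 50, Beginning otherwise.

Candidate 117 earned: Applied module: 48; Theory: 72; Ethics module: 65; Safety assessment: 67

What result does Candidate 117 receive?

Developing

Safety assessment (67) > Ethics module (65), so Ethics module counts as 67.
Weighted total:
  Applied module 48 × 0.36 = 17.28
  Theory 72 × 0.11 = 7.92
  Ethics module 67 × 0.41 = 27.47
  Safety assessment 67 × 0.12 = 8.04
Sum = 60.71
60.71 is ≥ 50 and < 70 → Developing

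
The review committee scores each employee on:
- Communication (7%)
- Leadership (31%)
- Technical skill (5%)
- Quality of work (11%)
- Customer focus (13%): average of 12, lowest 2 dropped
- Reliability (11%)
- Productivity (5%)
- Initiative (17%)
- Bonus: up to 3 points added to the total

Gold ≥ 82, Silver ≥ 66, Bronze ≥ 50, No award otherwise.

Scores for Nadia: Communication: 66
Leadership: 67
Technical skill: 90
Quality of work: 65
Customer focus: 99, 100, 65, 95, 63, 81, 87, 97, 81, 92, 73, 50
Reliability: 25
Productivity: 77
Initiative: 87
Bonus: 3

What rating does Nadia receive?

Customer focus: drop 50, 63 → average of remaining 10 = 870/10 = 87
Weighted total:
  Communication 66 × 0.07 = 4.62
  Leadership 67 × 0.31 = 20.77
  Technical skill 90 × 0.05 = 4.5
  Quality of work 65 × 0.11 = 7.15
  Customer focus 87 × 0.13 = 11.31
  Reliability 25 × 0.11 = 2.75
  Productivity 77 × 0.05 = 3.85
  Initiative 87 × 0.17 = 14.79
Sum = 69.74
Bonus: 69.74 + 3 = 72.74
72.74 is ≥ 66 and < 82 → Silver

Silver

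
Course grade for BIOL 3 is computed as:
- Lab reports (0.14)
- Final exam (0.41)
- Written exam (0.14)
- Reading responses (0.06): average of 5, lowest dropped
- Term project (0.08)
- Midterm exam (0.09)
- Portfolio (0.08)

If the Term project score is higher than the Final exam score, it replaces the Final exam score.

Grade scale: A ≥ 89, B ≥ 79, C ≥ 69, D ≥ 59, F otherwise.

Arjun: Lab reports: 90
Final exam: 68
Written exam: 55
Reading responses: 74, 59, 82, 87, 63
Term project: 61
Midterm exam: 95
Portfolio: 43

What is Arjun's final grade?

C

Reading responses: drop 59 → average of remaining 4 = 306/4 = 76.5
Term project (61) ≤ Final exam (68), so Final exam stays at 68.
Weighted total:
  Lab reports 90 × 0.14 = 12.6
  Final exam 68 × 0.41 = 27.88
  Written exam 55 × 0.14 = 7.7
  Reading responses 76.5 × 0.06 = 4.59
  Term project 61 × 0.08 = 4.88
  Midterm exam 95 × 0.09 = 8.55
  Portfolio 43 × 0.08 = 3.44
Sum = 69.64
69.64 is ≥ 69 and < 79 → C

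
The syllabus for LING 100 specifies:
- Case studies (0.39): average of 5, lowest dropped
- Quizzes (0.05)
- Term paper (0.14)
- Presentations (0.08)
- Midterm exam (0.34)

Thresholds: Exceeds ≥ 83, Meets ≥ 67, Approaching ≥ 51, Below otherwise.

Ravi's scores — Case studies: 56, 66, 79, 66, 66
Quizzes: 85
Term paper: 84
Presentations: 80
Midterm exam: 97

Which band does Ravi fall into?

Meets

Case studies: drop 56 → average of remaining 4 = 277/4 = 69.25
Weighted total:
  Case studies 69.25 × 0.39 = 27.0075
  Quizzes 85 × 0.05 = 4.25
  Term paper 84 × 0.14 = 11.76
  Presentations 80 × 0.08 = 6.4
  Midterm exam 97 × 0.34 = 32.98
Sum = 82.3975
82.3975 is ≥ 67 and < 83 → Meets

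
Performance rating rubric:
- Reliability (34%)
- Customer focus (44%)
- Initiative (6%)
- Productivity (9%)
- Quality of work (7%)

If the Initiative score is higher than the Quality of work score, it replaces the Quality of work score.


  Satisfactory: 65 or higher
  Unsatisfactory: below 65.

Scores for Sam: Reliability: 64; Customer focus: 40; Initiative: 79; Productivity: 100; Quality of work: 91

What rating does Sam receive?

Unsatisfactory

Initiative (79) ≤ Quality of work (91), so Quality of work stays at 91.
Weighted total:
  Reliability 64 × 0.34 = 21.76
  Customer focus 40 × 0.44 = 17.6
  Initiative 79 × 0.06 = 4.74
  Productivity 100 × 0.09 = 9
  Quality of work 91 × 0.07 = 6.37
Sum = 59.47
59.47 < 65 → Unsatisfactory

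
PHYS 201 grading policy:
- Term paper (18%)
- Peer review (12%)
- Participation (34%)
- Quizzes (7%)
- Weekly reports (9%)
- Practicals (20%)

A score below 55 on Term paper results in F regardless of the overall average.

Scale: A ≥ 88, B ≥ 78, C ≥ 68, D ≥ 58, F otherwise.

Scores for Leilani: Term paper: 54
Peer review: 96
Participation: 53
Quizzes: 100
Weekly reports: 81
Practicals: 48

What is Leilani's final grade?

Term paper score 54 < 55: minimum not met.
Weighted total:
  Term paper 54 × 0.18 = 9.72
  Peer review 96 × 0.12 = 11.52
  Participation 53 × 0.34 = 18.02
  Quizzes 100 × 0.07 = 7
  Weekly reports 81 × 0.09 = 7.29
  Practicals 48 × 0.2 = 9.6
Sum = 63.15
Because the Term paper minimum was not met, the result is F.

F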